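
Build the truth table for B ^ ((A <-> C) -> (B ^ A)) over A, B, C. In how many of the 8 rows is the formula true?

4

A  B  C  |  (A <-> C)  (B ^ A)  ((A <-> C) -> (B ^ A))  (B ^ ((A <-> C) -> (B ^ A)))
T  T  T  |      T         F               F                          T              
T  T  F  |      F         F               T                          F              
T  F  T  |      T         T               T                          T              
T  F  F  |      F         T               T                          T              
F  T  T  |      F         T               T                          F              
F  T  F  |      T         T               T                          F              
F  F  T  |      F         F               T                          T              
F  F  F  |      T         F               F                          F              
The formula is true on 4 of the 8 rows.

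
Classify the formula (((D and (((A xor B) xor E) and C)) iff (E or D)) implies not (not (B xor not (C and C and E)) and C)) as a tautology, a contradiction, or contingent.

contingent

A | B | C | D | E | φ
- | - | - | - | - | -
T | T | T | T | T | T
T | T | T | T | F | T
T | T | T | F | T | T
T | T | T | F | F | F
T | T | F | T | T | T
T | T | F | T | F | T
T | T | F | F | T | T
T | T | F | F | F | T
T | F | T | T | T | T
T | F | T | T | F | T
T | F | T | F | T | T
T | F | T | F | F | T
T | F | F | T | T | T
T | F | F | T | F | T
T | F | F | F | T | T
T | F | F | F | F | T
F | T | T | T | T | T
F | T | T | T | F | F
F | T | T | F | T | T
F | T | T | F | F | F
F | T | F | T | T | T
F | T | F | T | F | T
F | T | F | F | T | T
F | T | F | F | F | T
F | F | T | T | T | F
F | F | T | T | F | T
F | F | T | F | T | T
F | F | T | F | F | T
F | F | F | T | T | T
F | F | F | T | F | T
F | F | F | F | T | T
F | F | F | F | F | T
28 of 32 rows are T, so the formula is contingent.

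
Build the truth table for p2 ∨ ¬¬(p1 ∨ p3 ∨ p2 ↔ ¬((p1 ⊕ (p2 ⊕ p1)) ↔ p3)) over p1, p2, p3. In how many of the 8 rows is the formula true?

7

p1 | p2 | p3 | (p1 ∨ p3 ∨ p2) | (p2 ⊕ p1) | (p1 ⊕ (p2 ⊕ p1)) | ((p1 ⊕ (p2 ⊕ p1)) ↔ p3) | ¬((p1 ⊕ (p2 ⊕ p1)) ↔ p3) | φ
-- | -- | -- | -------------- | --------- | ---------------- | ----------------------- | ------------------------ | -
F  | F  | F  |       F        |     F     |        F         |            T            |            F             | T
F  | F  | T  |       T        |     F     |        F         |            F            |            T             | T
F  | T  | F  |       T        |     T     |        T         |            F            |            T             | T
F  | T  | T  |       T        |     T     |        T         |            T            |            F             | T
T  | F  | F  |       T        |     T     |        F         |            T            |            F             | F
T  | F  | T  |       T        |     T     |        F         |            F            |            T             | T
T  | T  | F  |       T        |     F     |        T         |            F            |            T             | T
T  | T  | T  |       T        |     F     |        T         |            T            |            F             | T
The formula is true on 7 of the 8 rows.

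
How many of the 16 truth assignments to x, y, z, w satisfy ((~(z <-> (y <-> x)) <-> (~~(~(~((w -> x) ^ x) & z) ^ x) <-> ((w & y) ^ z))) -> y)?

13

x  y  z  w  |  φ
T  T  T  T  |  T
T  T  T  F  |  T
T  T  F  T  |  T
T  T  F  F  |  T
T  F  T  T  |  F
T  F  T  F  |  F
T  F  F  T  |  T
T  F  F  F  |  T
F  T  T  T  |  T
F  T  T  F  |  T
F  T  F  T  |  T
F  T  F  F  |  T
F  F  T  T  |  F
F  F  T  F  |  T
F  F  F  T  |  T
F  F  F  F  |  T
The formula is true on 13 of the 16 rows.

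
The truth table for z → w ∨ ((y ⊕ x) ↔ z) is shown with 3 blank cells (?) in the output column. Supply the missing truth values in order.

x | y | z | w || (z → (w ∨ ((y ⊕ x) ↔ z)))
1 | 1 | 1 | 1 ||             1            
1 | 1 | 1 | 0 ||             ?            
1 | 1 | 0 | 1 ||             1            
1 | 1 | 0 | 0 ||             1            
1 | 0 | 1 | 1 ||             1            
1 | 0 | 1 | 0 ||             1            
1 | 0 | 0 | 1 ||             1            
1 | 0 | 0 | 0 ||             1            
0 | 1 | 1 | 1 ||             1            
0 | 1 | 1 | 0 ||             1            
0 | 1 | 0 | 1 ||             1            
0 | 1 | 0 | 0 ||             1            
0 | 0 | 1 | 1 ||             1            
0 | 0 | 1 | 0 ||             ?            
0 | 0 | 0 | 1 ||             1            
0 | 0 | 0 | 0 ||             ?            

0, 0, 1

Row x=1, y=1, z=1, w=0: (w ∨ ((y ⊕ x) ↔ z)) = 0, so (z → (w ∨ ((y ⊕ x) ↔ z))) = 0.
Row x=0, y=0, z=1, w=0: (w ∨ ((y ⊕ x) ↔ z)) = 0, so (z → (w ∨ ((y ⊕ x) ↔ z))) = 0.
Row x=0, y=0, z=0, w=0: (w ∨ ((y ⊕ x) ↔ z)) = 1, so (z → (w ∨ ((y ⊕ x) ↔ z))) = 1.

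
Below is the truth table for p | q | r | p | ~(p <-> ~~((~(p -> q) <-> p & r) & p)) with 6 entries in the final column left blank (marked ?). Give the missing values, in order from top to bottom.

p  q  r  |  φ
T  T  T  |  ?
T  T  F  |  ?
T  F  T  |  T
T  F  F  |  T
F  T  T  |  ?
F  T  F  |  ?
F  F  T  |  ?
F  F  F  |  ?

T, T, T, T, T, F

Row p=T, q=T, r=T: (q | r) = T, ~(p <-> ~~((~(p -> q) <-> p & r) & p)) = T, so the formula = T.
Row p=T, q=T, r=F: (q | r) = T, ~(p <-> ~~((~(p -> q) <-> p & r) & p)) = F, so the formula = T.
Row p=F, q=T, r=T: (q | r) = T, ~(p <-> ~~((~(p -> q) <-> p & r) & p)) = F, so the formula = T.
Row p=F, q=T, r=F: (q | r) = T, ~(p <-> ~~((~(p -> q) <-> p & r) & p)) = F, so the formula = T.
Row p=F, q=F, r=T: (q | r) = T, ~(p <-> ~~((~(p -> q) <-> p & r) & p)) = F, so the formula = T.
Row p=F, q=F, r=F: (q | r) = F, ~(p <-> ~~((~(p -> q) <-> p & r) & p)) = F, so the formula = F.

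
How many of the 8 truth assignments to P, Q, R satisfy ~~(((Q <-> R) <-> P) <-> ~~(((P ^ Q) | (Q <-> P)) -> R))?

P | Q | R | φ
- | - | - | -
0 | 0 | 0 | 1
0 | 0 | 1 | 1
0 | 1 | 0 | 0
0 | 1 | 1 | 0
1 | 0 | 0 | 0
1 | 0 | 1 | 0
1 | 1 | 0 | 1
1 | 1 | 1 | 1
The formula is true on 4 of the 8 rows.

4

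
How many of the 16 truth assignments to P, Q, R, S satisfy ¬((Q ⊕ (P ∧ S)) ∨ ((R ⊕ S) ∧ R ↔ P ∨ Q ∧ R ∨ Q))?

4

P  Q  R  S  |  (P ∧ S)  (Q ⊕ (P ∧ S))  (R ⊕ S)  ((R ⊕ S) ∧ R)  (Q ∧ R)  (P ∨ (Q ∧ R) ∨ Q)  φ
F  F  F  F  |     F           F           F           F           F             F          F
F  F  F  T  |     F           F           T           F           F             F          F
F  F  T  F  |     F           F           T           T           F             F          T
F  F  T  T  |     F           F           F           F           F             F          F
F  T  F  F  |     F           T           F           F           F             T          F
F  T  F  T  |     F           T           T           F           F             T          F
F  T  T  F  |     F           T           T           T           T             T          F
F  T  T  T  |     F           T           F           F           T             T          F
T  F  F  F  |     F           F           F           F           F             T          T
T  F  F  T  |     T           T           T           F           F             T          F
T  F  T  F  |     F           F           T           T           F             T          F
T  F  T  T  |     T           T           F           F           F             T          F
T  T  F  F  |     F           T           F           F           F             T          F
T  T  F  T  |     T           F           T           F           F             T          T
T  T  T  F  |     F           T           T           T           T             T          F
T  T  T  T  |     T           F           F           F           T             T          T
The formula is true on 4 of the 16 rows.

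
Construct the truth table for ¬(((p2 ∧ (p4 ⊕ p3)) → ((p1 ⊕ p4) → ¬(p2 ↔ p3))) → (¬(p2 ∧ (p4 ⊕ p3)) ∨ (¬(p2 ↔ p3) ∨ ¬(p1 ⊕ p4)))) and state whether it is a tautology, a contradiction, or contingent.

p1 | p2 | p3 | p4 || (p4 ⊕ p3) | (p2 ∧ (p4 ⊕ p3)) | (p1 ⊕ p4) | (p2 ↔ p3) | ¬(p2 ↔ p3) | ((p1 ⊕ p4) → ¬(p2 ↔ p3)) | ¬(p2 ∧ (p4 ⊕ p3)) | ¬(p1 ⊕ p4) | (¬(p2 ↔ p3) ∨ ¬(p1 ⊕ p4)) | φ
1  | 1  | 1  | 1  ||     0     |        0         |     0     |     1     |     0      |            1             |         1         |     1      |             1             | 0
1  | 1  | 1  | 0  ||     1     |        1         |     1     |     1     |     0      |            0             |         0         |     0      |             0             | 0
1  | 1  | 0  | 1  ||     1     |        1         |     0     |     0     |     1      |            1             |         0         |     1      |             1             | 0
1  | 1  | 0  | 0  ||     0     |        0         |     1     |     0     |     1      |            1             |         1         |     0      |             1             | 0
1  | 0  | 1  | 1  ||     0     |        0         |     0     |     0     |     1      |            1             |         1         |     1      |             1             | 0
1  | 0  | 1  | 0  ||     1     |        0         |     1     |     0     |     1      |            1             |         1         |     0      |             1             | 0
1  | 0  | 0  | 1  ||     1     |        0         |     0     |     1     |     0      |            1             |         1         |     1      |             1             | 0
1  | 0  | 0  | 0  ||     0     |        0         |     1     |     1     |     0      |            0             |         1         |     0      |             0             | 0
0  | 1  | 1  | 1  ||     0     |        0         |     1     |     1     |     0      |            0             |         1         |     0      |             0             | 0
0  | 1  | 1  | 0  ||     1     |        1         |     0     |     1     |     0      |            1             |         0         |     1      |             1             | 0
0  | 1  | 0  | 1  ||     1     |        1         |     1     |     0     |     1      |            1             |         0         |     0      |             1             | 0
0  | 1  | 0  | 0  ||     0     |        0         |     0     |     0     |     1      |            1             |         1         |     1      |             1             | 0
0  | 0  | 1  | 1  ||     0     |        0         |     1     |     0     |     1      |            1             |         1         |     0      |             1             | 0
0  | 0  | 1  | 0  ||     1     |        0         |     0     |     0     |     1      |            1             |         1         |     1      |             1             | 0
0  | 0  | 0  | 1  ||     1     |        0         |     1     |     1     |     0      |            0             |         1         |     0      |             0             | 0
0  | 0  | 0  | 0  ||     0     |        0         |     0     |     1     |     0      |            1             |         1         |     1      |             1             | 0
Every row is 0, so the formula is a contradiction.

contradiction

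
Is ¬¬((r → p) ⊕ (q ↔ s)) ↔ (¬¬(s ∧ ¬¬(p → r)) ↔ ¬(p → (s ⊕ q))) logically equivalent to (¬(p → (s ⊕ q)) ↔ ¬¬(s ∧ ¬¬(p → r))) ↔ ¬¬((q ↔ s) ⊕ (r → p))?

p | q | r | s || φ | ψ
0 | 0 | 0 | 0 || 0 | 0
0 | 0 | 0 | 1 || 0 | 0
0 | 0 | 1 | 0 || 1 | 1
0 | 0 | 1 | 1 || 1 | 1
0 | 1 | 0 | 0 || 1 | 1
0 | 1 | 0 | 1 || 1 | 1
0 | 1 | 1 | 0 || 0 | 0
0 | 1 | 1 | 1 || 0 | 0
1 | 0 | 0 | 0 || 1 | 1
1 | 0 | 0 | 1 || 1 | 1
1 | 0 | 1 | 0 || 1 | 1
1 | 0 | 1 | 1 || 0 | 0
1 | 1 | 0 | 0 || 1 | 1
1 | 1 | 0 | 1 || 1 | 1
1 | 1 | 1 | 0 || 1 | 1
1 | 1 | 1 | 1 || 0 | 0
The columns for φ and ψ agree on every row, so they are logically equivalent.

equivalent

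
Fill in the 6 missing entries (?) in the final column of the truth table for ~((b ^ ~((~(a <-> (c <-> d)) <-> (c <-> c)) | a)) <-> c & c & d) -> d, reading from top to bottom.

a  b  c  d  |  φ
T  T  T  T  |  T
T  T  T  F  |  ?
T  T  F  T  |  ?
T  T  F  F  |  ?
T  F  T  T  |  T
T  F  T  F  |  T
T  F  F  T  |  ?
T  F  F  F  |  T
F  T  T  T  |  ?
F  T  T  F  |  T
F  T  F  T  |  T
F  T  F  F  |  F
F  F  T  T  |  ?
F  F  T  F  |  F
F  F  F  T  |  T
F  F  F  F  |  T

F, T, F, T, T, T

Row a=T, b=T, c=T, d=F: ~((b ^ ~((~(a <-> (c <-> d)) <-> (c <-> c)) | a)) <-> c & c & d) = T, so the formula = F.
Row a=T, b=T, c=F, d=T: ~((b ^ ~((~(a <-> (c <-> d)) <-> (c <-> c)) | a)) <-> c & c & d) = T, so the formula = T.
Row a=T, b=T, c=F, d=F: ~((b ^ ~((~(a <-> (c <-> d)) <-> (c <-> c)) | a)) <-> c & c & d) = T, so the formula = F.
Row a=T, b=F, c=F, d=T: ~((b ^ ~((~(a <-> (c <-> d)) <-> (c <-> c)) | a)) <-> c & c & d) = F, so the formula = T.
Row a=F, b=T, c=T, d=T: ~((b ^ ~((~(a <-> (c <-> d)) <-> (c <-> c)) | a)) <-> c & c & d) = F, so the formula = T.
Row a=F, b=F, c=T, d=T: ~((b ^ ~((~(a <-> (c <-> d)) <-> (c <-> c)) | a)) <-> c & c & d) = T, so the formula = T.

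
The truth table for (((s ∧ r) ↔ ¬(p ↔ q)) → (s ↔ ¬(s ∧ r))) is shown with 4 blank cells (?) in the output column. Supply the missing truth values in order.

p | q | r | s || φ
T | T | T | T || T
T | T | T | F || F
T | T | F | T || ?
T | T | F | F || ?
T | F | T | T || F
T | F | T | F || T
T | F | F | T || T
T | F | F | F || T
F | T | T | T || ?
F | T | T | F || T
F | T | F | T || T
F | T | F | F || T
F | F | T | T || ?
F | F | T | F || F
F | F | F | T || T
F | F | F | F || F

Row p=T, q=T, r=F, s=T: ((s ∧ r) ↔ ¬(p ↔ q)) = T, (s ↔ ¬(s ∧ r)) = T, so the formula = T.
Row p=T, q=T, r=F, s=F: ((s ∧ r) ↔ ¬(p ↔ q)) = T, (s ↔ ¬(s ∧ r)) = F, so the formula = F.
Row p=F, q=T, r=T, s=T: ((s ∧ r) ↔ ¬(p ↔ q)) = T, (s ↔ ¬(s ∧ r)) = F, so the formula = F.
Row p=F, q=F, r=T, s=T: ((s ∧ r) ↔ ¬(p ↔ q)) = F, (s ↔ ¬(s ∧ r)) = F, so the formula = T.

T, F, F, T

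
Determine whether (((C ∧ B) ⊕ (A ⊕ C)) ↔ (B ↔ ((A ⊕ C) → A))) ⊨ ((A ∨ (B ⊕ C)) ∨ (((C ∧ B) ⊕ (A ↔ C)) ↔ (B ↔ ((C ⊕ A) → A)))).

no

A | B | C || φ | ψ
T | T | T || T | T
T | T | F || T | T
T | F | T || T | T
T | F | F || F | T
F | T | T || T | F
F | T | F || F | T
F | F | T || T | T
F | F | F || T | F
At A=F, B=T, C=T we have φ true but ψ false, so φ does not entail ψ.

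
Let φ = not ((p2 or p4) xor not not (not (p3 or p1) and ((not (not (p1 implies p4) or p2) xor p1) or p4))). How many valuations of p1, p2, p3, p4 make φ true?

p1  p2  p3  p4  |  (p2 or p4)  (p3 or p1)  not (p3 or p1)  (p1 implies p4)  not (p1 implies p4)  (not (p1 implies p4) or p2)  φ
0   0   0   0   |      0           0             1                1                  0                        0               0
0   0   0   1   |      1           0             1                1                  0                        0               1
0   0   1   0   |      0           1             0                1                  0                        0               1
0   0   1   1   |      1           1             0                1                  0                        0               0
0   1   0   0   |      1           0             1                1                  0                        1               0
0   1   0   1   |      1           0             1                1                  0                        1               1
0   1   1   0   |      1           1             0                1                  0                        1               0
0   1   1   1   |      1           1             0                1                  0                        1               0
1   0   0   0   |      0           1             0                0                  1                        1               1
1   0   0   1   |      1           1             0                1                  0                        0               0
1   0   1   0   |      0           1             0                0                  1                        1               1
1   0   1   1   |      1           1             0                1                  0                        0               0
1   1   0   0   |      1           1             0                0                  1                        1               0
1   1   0   1   |      1           1             0                1                  0                        1               0
1   1   1   0   |      1           1             0                0                  1                        1               0
1   1   1   1   |      1           1             0                1                  0                        1               0
The formula is true on 5 of the 16 rows.

5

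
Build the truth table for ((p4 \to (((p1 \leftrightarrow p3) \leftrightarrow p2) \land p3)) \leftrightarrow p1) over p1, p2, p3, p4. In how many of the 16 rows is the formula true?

p1 | p2 | p3 | p4 | (p1 \leftrightarrow p3) | φ
-- | -- | -- | -- | ----------------------- | -
T  | T  | T  | T  |            T            | T
T  | T  | T  | F  |            T            | T
T  | T  | F  | T  |            F            | F
T  | T  | F  | F  |            F            | T
T  | F  | T  | T  |            T            | F
T  | F  | T  | F  |            T            | T
T  | F  | F  | T  |            F            | F
T  | F  | F  | F  |            F            | T
F  | T  | T  | T  |            F            | T
F  | T  | T  | F  |            F            | F
F  | T  | F  | T  |            T            | T
F  | T  | F  | F  |            T            | F
F  | F  | T  | T  |            F            | F
F  | F  | T  | F  |            F            | F
F  | F  | F  | T  |            T            | T
F  | F  | F  | F  |            T            | F
The formula is true on 8 of the 16 rows.

8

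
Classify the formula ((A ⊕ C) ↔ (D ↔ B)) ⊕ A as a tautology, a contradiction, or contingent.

contingent

A | B | C | D | (A ⊕ C) | (D ↔ B) | ((A ⊕ C) ↔ (D ↔ B)) | (((A ⊕ C) ↔ (D ↔ B)) ⊕ A)
- | - | - | - | ------- | ------- | ------------------- | -------------------------
1 | 1 | 1 | 1 |    0    |    1    |          0          |             1            
1 | 1 | 1 | 0 |    0    |    0    |          1          |             0            
1 | 1 | 0 | 1 |    1    |    1    |          1          |             0            
1 | 1 | 0 | 0 |    1    |    0    |          0          |             1            
1 | 0 | 1 | 1 |    0    |    0    |          1          |             0            
1 | 0 | 1 | 0 |    0    |    1    |          0          |             1            
1 | 0 | 0 | 1 |    1    |    0    |          0          |             1            
1 | 0 | 0 | 0 |    1    |    1    |          1          |             0            
0 | 1 | 1 | 1 |    1    |    1    |          1          |             1            
0 | 1 | 1 | 0 |    1    |    0    |          0          |             0            
0 | 1 | 0 | 1 |    0    |    1    |          0          |             0            
0 | 1 | 0 | 0 |    0    |    0    |          1          |             1            
0 | 0 | 1 | 1 |    1    |    0    |          0          |             0            
0 | 0 | 1 | 0 |    1    |    1    |          1          |             1            
0 | 0 | 0 | 1 |    0    |    0    |          1          |             1            
0 | 0 | 0 | 0 |    0    |    1    |          0          |             0            
8 of 16 rows are 1, so the formula is contingent.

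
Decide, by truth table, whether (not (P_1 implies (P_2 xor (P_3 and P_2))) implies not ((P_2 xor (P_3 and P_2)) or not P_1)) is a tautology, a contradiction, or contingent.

tautology

P_1 | P_2 | P_3 || φ
 F  |  F  |  F  || T
 F  |  F  |  T  || T
 F  |  T  |  F  || T
 F  |  T  |  T  || T
 T  |  F  |  F  || T
 T  |  F  |  T  || T
 T  |  T  |  F  || T
 T  |  T  |  T  || T
Every row is T, so the formula is a tautology.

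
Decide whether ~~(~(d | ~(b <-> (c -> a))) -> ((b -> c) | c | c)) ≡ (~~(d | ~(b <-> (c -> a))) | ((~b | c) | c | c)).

equivalent

a | b | c | d || φ | ψ
1 | 1 | 1 | 1 || 1 | 1
1 | 1 | 1 | 0 || 1 | 1
1 | 1 | 0 | 1 || 1 | 1
1 | 1 | 0 | 0 || 0 | 0
1 | 0 | 1 | 1 || 1 | 1
1 | 0 | 1 | 0 || 1 | 1
1 | 0 | 0 | 1 || 1 | 1
1 | 0 | 0 | 0 || 1 | 1
0 | 1 | 1 | 1 || 1 | 1
0 | 1 | 1 | 0 || 1 | 1
0 | 1 | 0 | 1 || 1 | 1
0 | 1 | 0 | 0 || 0 | 0
0 | 0 | 1 | 1 || 1 | 1
0 | 0 | 1 | 0 || 1 | 1
0 | 0 | 0 | 1 || 1 | 1
0 | 0 | 0 | 0 || 1 | 1
The columns for φ and ψ agree on every row, so they are logically equivalent.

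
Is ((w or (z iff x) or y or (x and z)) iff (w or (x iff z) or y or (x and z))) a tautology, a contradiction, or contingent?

tautology

x | y | z | w | φ
- | - | - | - | -
0 | 0 | 0 | 0 | 1
0 | 0 | 0 | 1 | 1
0 | 0 | 1 | 0 | 1
0 | 0 | 1 | 1 | 1
0 | 1 | 0 | 0 | 1
0 | 1 | 0 | 1 | 1
0 | 1 | 1 | 0 | 1
0 | 1 | 1 | 1 | 1
1 | 0 | 0 | 0 | 1
1 | 0 | 0 | 1 | 1
1 | 0 | 1 | 0 | 1
1 | 0 | 1 | 1 | 1
1 | 1 | 0 | 0 | 1
1 | 1 | 0 | 1 | 1
1 | 1 | 1 | 0 | 1
1 | 1 | 1 | 1 | 1
Every row is 1, so the formula is a tautology.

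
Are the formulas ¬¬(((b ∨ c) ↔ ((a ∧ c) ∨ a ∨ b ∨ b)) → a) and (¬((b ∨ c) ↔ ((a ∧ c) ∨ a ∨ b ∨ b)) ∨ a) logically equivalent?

a | b | c || φ | ψ
T | T | T || T | T
T | T | F || T | T
T | F | T || T | T
T | F | F || T | T
F | T | T || F | F
F | T | F || F | F
F | F | T || T | T
F | F | F || F | F
The columns for φ and ψ agree on every row, so they are logically equivalent.

equivalent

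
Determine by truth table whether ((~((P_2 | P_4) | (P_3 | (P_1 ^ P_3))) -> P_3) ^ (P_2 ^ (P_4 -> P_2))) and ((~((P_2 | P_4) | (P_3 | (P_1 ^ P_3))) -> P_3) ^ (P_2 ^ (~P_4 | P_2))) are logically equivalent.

equivalent

P_1 | P_2 | P_3 | P_4 || φ | ψ
 0  |  0  |  0  |  0  || 1 | 1
 0  |  0  |  0  |  1  || 1 | 1
 0  |  0  |  1  |  0  || 0 | 0
 0  |  0  |  1  |  1  || 1 | 1
 0  |  1  |  0  |  0  || 1 | 1
 0  |  1  |  0  |  1  || 1 | 1
 0  |  1  |  1  |  0  || 1 | 1
 0  |  1  |  1  |  1  || 1 | 1
 1  |  0  |  0  |  0  || 0 | 0
 1  |  0  |  0  |  1  || 1 | 1
 1  |  0  |  1  |  0  || 0 | 0
 1  |  0  |  1  |  1  || 1 | 1
 1  |  1  |  0  |  0  || 1 | 1
 1  |  1  |  0  |  1  || 1 | 1
 1  |  1  |  1  |  0  || 1 | 1
 1  |  1  |  1  |  1  || 1 | 1
The columns for φ and ψ agree on every row, so they are logically equivalent.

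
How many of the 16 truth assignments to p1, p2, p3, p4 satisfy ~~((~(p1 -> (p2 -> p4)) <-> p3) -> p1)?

p1 | p2 | p3 | p4 || (p2 -> p4) | (p1 -> (p2 -> p4)) | ~(p1 -> (p2 -> p4)) | (~(p1 -> (p2 -> p4)) <-> p3) | φ
1  | 1  | 1  | 1  ||     1      |         1          |          0          |              0               | 1
1  | 1  | 1  | 0  ||     0      |         0          |          1          |              1               | 1
1  | 1  | 0  | 1  ||     1      |         1          |          0          |              1               | 1
1  | 1  | 0  | 0  ||     0      |         0          |          1          |              0               | 1
1  | 0  | 1  | 1  ||     1      |         1          |          0          |              0               | 1
1  | 0  | 1  | 0  ||     1      |         1          |          0          |              0               | 1
1  | 0  | 0  | 1  ||     1      |         1          |          0          |              1               | 1
1  | 0  | 0  | 0  ||     1      |         1          |          0          |              1               | 1
0  | 1  | 1  | 1  ||     1      |         1          |          0          |              0               | 1
0  | 1  | 1  | 0  ||     0      |         1          |          0          |              0               | 1
0  | 1  | 0  | 1  ||     1      |         1          |          0          |              1               | 0
0  | 1  | 0  | 0  ||     0      |         1          |          0          |              1               | 0
0  | 0  | 1  | 1  ||     1      |         1          |          0          |              0               | 1
0  | 0  | 1  | 0  ||     1      |         1          |          0          |              0               | 1
0  | 0  | 0  | 1  ||     1      |         1          |          0          |              1               | 0
0  | 0  | 0  | 0  ||     1      |         1          |          0          |              1               | 0
The formula is true on 12 of the 16 rows.

12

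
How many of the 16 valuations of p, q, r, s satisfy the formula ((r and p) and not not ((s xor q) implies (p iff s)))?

p  q  r  s  |  (r and p)  (s xor q)  (p iff s)  φ
T  T  T  T  |      T          F          T      T
T  T  T  F  |      T          T          F      F
T  T  F  T  |      F          F          T      F
T  T  F  F  |      F          T          F      F
T  F  T  T  |      T          T          T      T
T  F  T  F  |      T          F          F      T
T  F  F  T  |      F          T          T      F
T  F  F  F  |      F          F          F      F
F  T  T  T  |      F          F          F      F
F  T  T  F  |      F          T          T      F
F  T  F  T  |      F          F          F      F
F  T  F  F  |      F          T          T      F
F  F  T  T  |      F          T          F      F
F  F  T  F  |      F          F          T      F
F  F  F  T  |      F          T          F      F
F  F  F  F  |      F          F          T      F
The formula is true on 3 of the 16 rows.

3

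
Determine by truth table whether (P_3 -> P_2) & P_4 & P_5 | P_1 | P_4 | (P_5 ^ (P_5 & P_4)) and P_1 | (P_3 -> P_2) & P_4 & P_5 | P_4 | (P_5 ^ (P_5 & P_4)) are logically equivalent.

P_1 | P_2 | P_3 | P_4 | P_5 | φ | ψ
--- | --- | --- | --- | --- | - | -
 T  |  T  |  T  |  T  |  T  | T | T
 T  |  T  |  T  |  T  |  F  | T | T
 T  |  T  |  T  |  F  |  T  | T | T
 T  |  T  |  T  |  F  |  F  | T | T
 T  |  T  |  F  |  T  |  T  | T | T
 T  |  T  |  F  |  T  |  F  | T | T
 T  |  T  |  F  |  F  |  T  | T | T
 T  |  T  |  F  |  F  |  F  | T | T
 T  |  F  |  T  |  T  |  T  | T | T
 T  |  F  |  T  |  T  |  F  | T | T
 T  |  F  |  T  |  F  |  T  | T | T
 T  |  F  |  T  |  F  |  F  | T | T
 T  |  F  |  F  |  T  |  T  | T | T
 T  |  F  |  F  |  T  |  F  | T | T
 T  |  F  |  F  |  F  |  T  | T | T
 T  |  F  |  F  |  F  |  F  | T | T
 F  |  T  |  T  |  T  |  T  | T | T
 F  |  T  |  T  |  T  |  F  | T | T
 F  |  T  |  T  |  F  |  T  | T | T
 F  |  T  |  T  |  F  |  F  | F | F
 F  |  T  |  F  |  T  |  T  | T | T
 F  |  T  |  F  |  T  |  F  | T | T
 F  |  T  |  F  |  F  |  T  | T | T
 F  |  T  |  F  |  F  |  F  | F | F
 F  |  F  |  T  |  T  |  T  | T | T
 F  |  F  |  T  |  T  |  F  | T | T
 F  |  F  |  T  |  F  |  T  | T | T
 F  |  F  |  T  |  F  |  F  | F | F
 F  |  F  |  F  |  T  |  T  | T | T
 F  |  F  |  F  |  T  |  F  | T | T
 F  |  F  |  F  |  F  |  T  | T | T
 F  |  F  |  F  |  F  |  F  | F | F
The columns for φ and ψ agree on every row, so they are logically equivalent.

equivalent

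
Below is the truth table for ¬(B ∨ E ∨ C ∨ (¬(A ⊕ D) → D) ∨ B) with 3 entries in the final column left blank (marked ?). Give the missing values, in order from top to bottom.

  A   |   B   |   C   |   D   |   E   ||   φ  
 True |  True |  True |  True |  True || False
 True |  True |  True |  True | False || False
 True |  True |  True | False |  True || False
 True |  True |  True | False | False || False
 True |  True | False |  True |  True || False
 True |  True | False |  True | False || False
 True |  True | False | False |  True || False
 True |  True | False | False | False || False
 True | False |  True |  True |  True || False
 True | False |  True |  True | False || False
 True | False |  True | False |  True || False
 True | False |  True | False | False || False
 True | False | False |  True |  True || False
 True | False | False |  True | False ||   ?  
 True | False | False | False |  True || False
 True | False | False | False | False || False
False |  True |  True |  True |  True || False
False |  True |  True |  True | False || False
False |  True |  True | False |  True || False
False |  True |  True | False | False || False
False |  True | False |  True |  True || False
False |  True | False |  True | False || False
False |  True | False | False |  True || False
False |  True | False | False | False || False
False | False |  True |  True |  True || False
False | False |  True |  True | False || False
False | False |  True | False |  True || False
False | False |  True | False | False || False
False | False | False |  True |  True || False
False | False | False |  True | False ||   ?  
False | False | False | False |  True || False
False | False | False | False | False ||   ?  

False, False, True

Row A=True, B=False, C=False, D=True, E=False: (B ∨ E ∨ C) = False, (¬(A ⊕ D) → D) = True, (B ∨ E ∨ C ∨ (¬(A ⊕ D) → D) ∨ B) = True, so the formula = False.
Row A=False, B=False, C=False, D=True, E=False: (B ∨ E ∨ C) = False, (¬(A ⊕ D) → D) = True, (B ∨ E ∨ C ∨ (¬(A ⊕ D) → D) ∨ B) = True, so the formula = False.
Row A=False, B=False, C=False, D=False, E=False: (B ∨ E ∨ C) = False, (¬(A ⊕ D) → D) = False, (B ∨ E ∨ C ∨ (¬(A ⊕ D) → D) ∨ B) = False, so the formula = True.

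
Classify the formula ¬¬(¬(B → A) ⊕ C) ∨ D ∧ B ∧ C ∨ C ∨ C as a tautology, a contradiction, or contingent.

A | B | C | D || (B → A) | ¬(B → A) | (¬(B → A) ⊕ C) | ¬(¬(B → A) ⊕ C) | ¬¬(¬(B → A) ⊕ C) | (D ∧ B ∧ C) | φ
1 | 1 | 1 | 1 ||    1    |    0     |       1        |        0        |        1         |      1      | 1
1 | 1 | 1 | 0 ||    1    |    0     |       1        |        0        |        1         |      0      | 1
1 | 1 | 0 | 1 ||    1    |    0     |       0        |        1        |        0         |      0      | 0
1 | 1 | 0 | 0 ||    1    |    0     |       0        |        1        |        0         |      0      | 0
1 | 0 | 1 | 1 ||    1    |    0     |       1        |        0        |        1         |      0      | 1
1 | 0 | 1 | 0 ||    1    |    0     |       1        |        0        |        1         |      0      | 1
1 | 0 | 0 | 1 ||    1    |    0     |       0        |        1        |        0         |      0      | 0
1 | 0 | 0 | 0 ||    1    |    0     |       0        |        1        |        0         |      0      | 0
0 | 1 | 1 | 1 ||    0    |    1     |       0        |        1        |        0         |      1      | 1
0 | 1 | 1 | 0 ||    0    |    1     |       0        |        1        |        0         |      0      | 1
0 | 1 | 0 | 1 ||    0    |    1     |       1        |        0        |        1         |      0      | 1
0 | 1 | 0 | 0 ||    0    |    1     |       1        |        0        |        1         |      0      | 1
0 | 0 | 1 | 1 ||    1    |    0     |       1        |        0        |        1         |      0      | 1
0 | 0 | 1 | 0 ||    1    |    0     |       1        |        0        |        1         |      0      | 1
0 | 0 | 0 | 1 ||    1    |    0     |       0        |        1        |        0         |      0      | 0
0 | 0 | 0 | 0 ||    1    |    0     |       0        |        1        |        0         |      0      | 0
10 of 16 rows are 1, so the formula is contingent.

contingent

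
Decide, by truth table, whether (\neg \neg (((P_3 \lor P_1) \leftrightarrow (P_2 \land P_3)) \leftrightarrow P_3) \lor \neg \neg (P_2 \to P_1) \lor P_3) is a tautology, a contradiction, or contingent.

contingent

P_1 | P_2 | P_3 || φ
 1  |  1  |  1  || 1
 1  |  1  |  0  || 1
 1  |  0  |  1  || 1
 1  |  0  |  0  || 1
 0  |  1  |  1  || 1
 0  |  1  |  0  || 0
 0  |  0  |  1  || 1
 0  |  0  |  0  || 1
7 of 8 rows are 1, so the formula is contingent.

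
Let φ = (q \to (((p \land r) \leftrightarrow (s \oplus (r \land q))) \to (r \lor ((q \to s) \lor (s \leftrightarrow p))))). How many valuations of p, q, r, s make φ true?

  p   |   q   |   r   |   s   || (p \land r) | (r \land q) | (s \oplus (r \land q)) | (q \to s) | (s \leftrightarrow p) |   φ  
 True |  True |  True |  True ||     True    |     True    |         False          |    True   |          True         |  True
 True |  True |  True | False ||     True    |     True    |          True          |   False   |         False         |  True
 True |  True | False |  True ||    False    |    False    |          True          |    True   |          True         |  True
 True |  True | False | False ||    False    |    False    |         False          |   False   |         False         | False
 True | False |  True |  True ||     True    |    False    |          True          |    True   |          True         |  True
 True | False |  True | False ||     True    |    False    |         False          |    True   |         False         |  True
 True | False | False |  True ||    False    |    False    |          True          |    True   |          True         |  True
 True | False | False | False ||    False    |    False    |         False          |    True   |         False         |  True
False |  True |  True |  True ||    False    |     True    |         False          |    True   |         False         |  True
False |  True |  True | False ||    False    |     True    |          True          |   False   |          True         |  True
False |  True | False |  True ||    False    |    False    |          True          |    True   |         False         |  True
False |  True | False | False ||    False    |    False    |         False          |   False   |          True         |  True
False | False |  True |  True ||    False    |    False    |          True          |    True   |         False         |  True
False | False |  True | False ||    False    |    False    |         False          |    True   |          True         |  True
False | False | False |  True ||    False    |    False    |          True          |    True   |         False         |  True
False | False | False | False ||    False    |    False    |         False          |    True   |          True         |  True
The formula is true on 15 of the 16 rows.

15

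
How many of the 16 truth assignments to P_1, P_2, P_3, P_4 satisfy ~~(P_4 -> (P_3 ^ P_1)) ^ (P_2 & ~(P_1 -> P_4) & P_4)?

12

P_1  P_2  P_3  P_4  |  (P_3 ^ P_1)  (P_4 -> (P_3 ^ P_1))  ~(P_4 -> (P_3 ^ P_1))  ~~(P_4 -> (P_3 ^ P_1))  (P_1 -> P_4)  ~(P_1 -> P_4)  (P_2 & ~(P_1 -> P_4) & P_4)  φ
 0    0    0    0   |       0                1                      0                      1                  1              0                     0               1
 0    0    0    1   |       0                0                      1                      0                  1              0                     0               0
 0    0    1    0   |       1                1                      0                      1                  1              0                     0               1
 0    0    1    1   |       1                1                      0                      1                  1              0                     0               1
 0    1    0    0   |       0                1                      0                      1                  1              0                     0               1
 0    1    0    1   |       0                0                      1                      0                  1              0                     0               0
 0    1    1    0   |       1                1                      0                      1                  1              0                     0               1
 0    1    1    1   |       1                1                      0                      1                  1              0                     0               1
 1    0    0    0   |       1                1                      0                      1                  0              1                     0               1
 1    0    0    1   |       1                1                      0                      1                  1              0                     0               1
 1    0    1    0   |       0                1                      0                      1                  0              1                     0               1
 1    0    1    1   |       0                0                      1                      0                  1              0                     0               0
 1    1    0    0   |       1                1                      0                      1                  0              1                     0               1
 1    1    0    1   |       1                1                      0                      1                  1              0                     0               1
 1    1    1    0   |       0                1                      0                      1                  0              1                     0               1
 1    1    1    1   |       0                0                      1                      0                  1              0                     0               0
The formula is true on 12 of the 16 rows.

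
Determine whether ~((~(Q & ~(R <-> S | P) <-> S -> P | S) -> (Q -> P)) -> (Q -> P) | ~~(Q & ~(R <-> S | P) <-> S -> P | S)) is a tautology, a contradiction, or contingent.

P | Q | R | S || φ
0 | 0 | 0 | 0 || 0
0 | 0 | 0 | 1 || 0
0 | 0 | 1 | 0 || 0
0 | 0 | 1 | 1 || 0
0 | 1 | 0 | 0 || 0
0 | 1 | 0 | 1 || 0
0 | 1 | 1 | 0 || 0
0 | 1 | 1 | 1 || 0
1 | 0 | 0 | 0 || 0
1 | 0 | 0 | 1 || 0
1 | 0 | 1 | 0 || 0
1 | 0 | 1 | 1 || 0
1 | 1 | 0 | 0 || 0
1 | 1 | 0 | 1 || 0
1 | 1 | 1 | 0 || 0
1 | 1 | 1 | 1 || 0
Every row is 0, so the formula is a contradiction.

contradiction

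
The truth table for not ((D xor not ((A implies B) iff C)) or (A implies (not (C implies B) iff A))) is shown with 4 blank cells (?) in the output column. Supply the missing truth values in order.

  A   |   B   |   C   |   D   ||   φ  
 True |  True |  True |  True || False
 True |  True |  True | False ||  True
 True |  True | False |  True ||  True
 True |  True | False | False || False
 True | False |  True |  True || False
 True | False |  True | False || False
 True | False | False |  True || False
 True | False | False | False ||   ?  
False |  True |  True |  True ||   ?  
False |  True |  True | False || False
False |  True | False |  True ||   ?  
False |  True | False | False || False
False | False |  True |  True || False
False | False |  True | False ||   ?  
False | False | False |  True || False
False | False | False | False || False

True, False, False, False

Row A=True, B=False, C=False, D=False: (D xor not ((A implies B) iff C)) = False, (A implies (not (C implies B) iff A)) = False, ((D xor not ((A implies B) iff C)) or (A implies (not (C implies B) iff A))) = False, so the formula = True.
Row A=False, B=True, C=True, D=True: (D xor not ((A implies B) iff C)) = True, (A implies (not (C implies B) iff A)) = True, ((D xor not ((A implies B) iff C)) or (A implies (not (C implies B) iff A))) = True, so the formula = False.
Row A=False, B=True, C=False, D=True: (D xor not ((A implies B) iff C)) = False, (A implies (not (C implies B) iff A)) = True, ((D xor not ((A implies B) iff C)) or (A implies (not (C implies B) iff A))) = True, so the formula = False.
Row A=False, B=False, C=True, D=False: (D xor not ((A implies B) iff C)) = False, (A implies (not (C implies B) iff A)) = True, ((D xor not ((A implies B) iff C)) or (A implies (not (C implies B) iff A))) = True, so the formula = False.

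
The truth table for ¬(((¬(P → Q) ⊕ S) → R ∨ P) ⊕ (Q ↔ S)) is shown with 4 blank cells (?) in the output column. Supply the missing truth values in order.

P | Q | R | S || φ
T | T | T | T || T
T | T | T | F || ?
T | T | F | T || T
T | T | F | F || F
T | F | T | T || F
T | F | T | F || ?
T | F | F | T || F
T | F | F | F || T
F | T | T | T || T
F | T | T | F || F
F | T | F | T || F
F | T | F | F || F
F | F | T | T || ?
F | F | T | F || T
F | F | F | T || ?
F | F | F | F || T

F, T, F, T

Row P=T, Q=T, R=T, S=F: ((¬(P → Q) ⊕ S) → R ∨ P) = T, (Q ↔ S) = F, (((¬(P → Q) ⊕ S) → R ∨ P) ⊕ (Q ↔ S)) = T, so the formula = F.
Row P=T, Q=F, R=T, S=F: ((¬(P → Q) ⊕ S) → R ∨ P) = T, (Q ↔ S) = T, (((¬(P → Q) ⊕ S) → R ∨ P) ⊕ (Q ↔ S)) = F, so the formula = T.
Row P=F, Q=F, R=T, S=T: ((¬(P → Q) ⊕ S) → R ∨ P) = T, (Q ↔ S) = F, (((¬(P → Q) ⊕ S) → R ∨ P) ⊕ (Q ↔ S)) = T, so the formula = F.
Row P=F, Q=F, R=F, S=T: ((¬(P → Q) ⊕ S) → R ∨ P) = F, (Q ↔ S) = F, (((¬(P → Q) ⊕ S) → R ∨ P) ⊕ (Q ↔ S)) = F, so the formula = T.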